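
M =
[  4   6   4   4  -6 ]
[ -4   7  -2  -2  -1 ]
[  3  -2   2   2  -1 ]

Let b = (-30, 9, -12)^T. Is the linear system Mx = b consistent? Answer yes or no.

Row reduce the augmented matrix [M | b].
R2 ← R2 + R1: [0, 13, 2, 2, -7, -21]
R3 ← R3 − (3/4)·R1: [0, -13/2, -1, -1, 7/2, 21/2]
R3 ← R3 + (1/2)·R2: [0, 0, 0, 0, 0, 0]
The echelon form has 2 nonzero rows, and every pivot lies in the first 5 columns, so rank(M) = rank([M|b]) = 2.
The system is consistent.

yes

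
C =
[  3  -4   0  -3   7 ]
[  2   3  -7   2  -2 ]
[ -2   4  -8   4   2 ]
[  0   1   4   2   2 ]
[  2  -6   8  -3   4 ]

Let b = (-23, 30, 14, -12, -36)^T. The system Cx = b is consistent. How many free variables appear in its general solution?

0

Row reduce the augmented matrix [C | b].
R2 ← R2 − (2/3)·R1: [0, 17/3, -7, 4, -20/3, 136/3]
R3 ← R3 + (2/3)·R1: [0, 4/3, -8, 2, 20/3, -4/3]
R5 ← R5 − (2/3)·R1: [0, -10/3, 8, -1, -2/3, -62/3]
R3 ← R3 − (4/17)·R2: [0, 0, -108/17, 18/17, 140/17, -12]
R4 ← R4 − (3/17)·R2: [0, 0, 89/17, 22/17, 54/17, -20]
R5 ← R5 + (10/17)·R2: [0, 0, 66/17, 23/17, -78/17, 6]
R4 ← R4 + (89/108)·R3: [0, 0, 0, 13/6, 269/27, -269/9]
R5 ← R5 + (11/18)·R3: [0, 0, 0, 2, 4/9, -4/3]
R5 ← R5 − (12/13)·R4: [0, 0, 0, 0, -1024/117, 1024/39]
The echelon form has 5 nonzero rows, and every pivot lies in the first 5 columns, so rank(C) = rank([C|b]) = 5.
The system is consistent.
Free variables = (unknowns) − (rank) = 5 − 5 = 0.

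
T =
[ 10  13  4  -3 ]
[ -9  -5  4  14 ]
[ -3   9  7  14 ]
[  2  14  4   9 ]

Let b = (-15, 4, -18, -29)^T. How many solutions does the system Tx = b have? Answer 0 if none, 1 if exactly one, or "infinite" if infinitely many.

Row reduce the augmented matrix [T | b].
R2 ← R2 + (9/10)·R1: [0, 67/10, 38/5, 113/10, -19/2]
R3 ← R3 + (3/10)·R1: [0, 129/10, 41/5, 131/10, -45/2]
R4 ← R4 − (1/5)·R1: [0, 57/5, 16/5, 48/5, -26]
R3 ← R3 − (129/67)·R2: [0, 0, -431/67, -580/67, -282/67]
R4 ← R4 − (114/67)·R2: [0, 0, -652/67, -645/67, -659/67]
R4 ← R4 − (652/431)·R3: [0, 0, 0, 1495/431, -1495/431]
The echelon form has 4 nonzero rows, and every pivot lies in the first 4 columns, so rank(T) = rank([T|b]) = 4.
The system is consistent.
rank = 4 = number of unknowns, so the solution is unique.

1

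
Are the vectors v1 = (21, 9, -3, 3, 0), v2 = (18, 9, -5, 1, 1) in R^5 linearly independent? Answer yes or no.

yes

Form the matrix with these vectors as rows and row reduce.
R2 ← R2 − (6/7)·R1: [0, 9/7, -17/7, -11/7, 1]
2 nonzero rows, so the 2 vectors span a space of dimension 2.
Since 2 = 2, the vectors are linearly independent.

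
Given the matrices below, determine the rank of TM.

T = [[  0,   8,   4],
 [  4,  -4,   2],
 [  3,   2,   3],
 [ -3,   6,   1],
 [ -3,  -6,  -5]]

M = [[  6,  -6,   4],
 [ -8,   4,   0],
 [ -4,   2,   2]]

First compute TM:
[[-80,  40,   8],
 [ 48, -36,  20],
 [-10,  -4,  18],
 [-70,  44, -10],
 [ 50, -16, -22]]
Now row reduce the product.
R2 ← R2 + (3/5)·R1: [0, -12, 124/5]
R3 ← R3 − (1/8)·R1: [0, -9, 17]
R4 ← R4 − (7/8)·R1: [0, 9, -17]
R5 ← R5 + (5/8)·R1: [0, 9, -17]
R3 ← R3 − (3/4)·R2: [0, 0, -8/5]
R4 ← R4 + (3/4)·R2: [0, 0, 8/5]
R5 ← R5 + (3/4)·R2: [0, 0, 8/5]
R4 ← R4 + R3: [0, 0, 0]
R5 ← R5 + R3: [0, 0, 0]
3 nonzero rows, so rank(TM) = 3.

3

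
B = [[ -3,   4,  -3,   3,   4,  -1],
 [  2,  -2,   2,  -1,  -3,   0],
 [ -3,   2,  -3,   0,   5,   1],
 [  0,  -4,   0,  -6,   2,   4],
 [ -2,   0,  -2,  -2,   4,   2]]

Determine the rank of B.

Row reduce to echelon form.
R2 ← R2 + (2/3)·R1: [0, 2/3, 0, 1, -1/3, -2/3]
R3 ← R3 − R1: [0, -2, 0, -3, 1, 2]
R5 ← R5 − (2/3)·R1: [0, -8/3, 0, -4, 4/3, 8/3]
R3 ← R3 + (3)·R2: [0, 0, 0, 0, 0, 0]
R4 ← R4 + (6)·R2: [0, 0, 0, 0, 0, 0]
R5 ← R5 + (4)·R2: [0, 0, 0, 0, 0, 0]
Echelon form has 2 nonzero rows, so rank(B) = 2.

2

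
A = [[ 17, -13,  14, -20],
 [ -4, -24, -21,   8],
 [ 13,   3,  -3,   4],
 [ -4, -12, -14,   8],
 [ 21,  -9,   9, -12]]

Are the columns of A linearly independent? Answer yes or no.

Row reduce A to echelon form.
R2 ← R2 + (4/17)·R1: [0, -460/17, -301/17, 56/17]
R3 ← R3 − (13/17)·R1: [0, 220/17, -233/17, 328/17]
R4 ← R4 + (4/17)·R1: [0, -256/17, -182/17, 56/17]
R5 ← R5 − (21/17)·R1: [0, 120/17, -141/17, 216/17]
R3 ← R3 + (11/23)·R2: [0, 0, -510/23, 480/23]
R4 ← R4 − (64/115)·R2: [0, 0, -98/115, 168/115]
R5 ← R5 + (6/23)·R2: [0, 0, -297/23, 312/23]
R4 ← R4 − (49/1275)·R3: [0, 0, 0, 56/85]
R5 ← R5 − (99/170)·R3: [0, 0, 0, 24/17]
R5 ← R5 − (15/7)·R4: [0, 0, 0, 0]
4 pivots among 4 columns.
Every column is a pivot column, so the columns are linearly independent.

yes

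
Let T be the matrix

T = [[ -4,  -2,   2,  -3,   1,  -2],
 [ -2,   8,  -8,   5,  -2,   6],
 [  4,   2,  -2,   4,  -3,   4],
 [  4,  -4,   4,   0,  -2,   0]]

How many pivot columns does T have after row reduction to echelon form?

Row reduce to echelon form.
R2 ← R2 − (1/2)·R1: [0, 9, -9, 13/2, -5/2, 7]
R3 ← R3 + R1: [0, 0, 0, 1, -2, 2]
R4 ← R4 + R1: [0, -6, 6, -3, -1, -2]
R4 ← R4 + (2/3)·R2: [0, 0, 0, 4/3, -8/3, 8/3]
R4 ← R4 − (4/3)·R3: [0, 0, 0, 0, 0, 0]
Echelon form has 3 nonzero rows, so rank(T) = 3.
Each nonzero row contributes one pivot column: 3 pivot columns.

3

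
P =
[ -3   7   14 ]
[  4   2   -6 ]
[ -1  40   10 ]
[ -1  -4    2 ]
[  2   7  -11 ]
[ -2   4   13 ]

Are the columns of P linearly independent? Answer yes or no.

yes

Row reduce P to echelon form.
R2 ← R2 + (4/3)·R1: [0, 34/3, 38/3]
R3 ← R3 − (1/3)·R1: [0, 113/3, 16/3]
R4 ← R4 − (1/3)·R1: [0, -19/3, -8/3]
R5 ← R5 + (2/3)·R1: [0, 35/3, -5/3]
R6 ← R6 − (2/3)·R1: [0, -2/3, 11/3]
R3 ← R3 − (113/34)·R2: [0, 0, -625/17]
R4 ← R4 + (19/34)·R2: [0, 0, 75/17]
R5 ← R5 − (35/34)·R2: [0, 0, -250/17]
R6 ← R6 + (1/17)·R2: [0, 0, 75/17]
R4 ← R4 + (3/25)·R3: [0, 0, 0]
R5 ← R5 − (2/5)·R3: [0, 0, 0]
R6 ← R6 + (3/25)·R3: [0, 0, 0]
3 pivots among 3 columns.
Every column is a pivot column, so the columns are linearly independent.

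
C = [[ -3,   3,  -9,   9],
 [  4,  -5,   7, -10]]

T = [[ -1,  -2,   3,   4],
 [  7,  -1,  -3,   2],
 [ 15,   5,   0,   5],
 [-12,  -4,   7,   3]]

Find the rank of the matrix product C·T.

First compute CT:
[[-219, -78,  45, -24],
 [186,  72, -43,  11]]
Now row reduce the product.
R2 ← R2 + (62/73)·R1: [0, 420/73, -349/73, -685/73]
2 nonzero rows, so rank(CT) = 2.

2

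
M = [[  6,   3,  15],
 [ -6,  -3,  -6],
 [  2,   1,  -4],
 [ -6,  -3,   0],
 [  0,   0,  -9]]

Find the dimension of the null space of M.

Row reduce to echelon form.
R2 ← R2 + R1: [0, 0, 9]
R3 ← R3 − (1/3)·R1: [0, 0, -9]
R4 ← R4 + R1: [0, 0, 15]
R3 ← R3 + R2: [0, 0, 0]
R4 ← R4 − (5/3)·R2: [0, 0, 0]
R5 ← R5 + R2: [0, 0, 0]
2 nonzero rows, so rank(M) = 2.
M has 3 columns; by rank–nullity, nullity = 3 − 2 = 1.

1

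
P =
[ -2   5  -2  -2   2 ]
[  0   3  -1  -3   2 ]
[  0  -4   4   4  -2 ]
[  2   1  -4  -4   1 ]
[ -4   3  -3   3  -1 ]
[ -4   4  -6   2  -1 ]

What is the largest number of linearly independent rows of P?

Row reduce to echelon form.
R4 ← R4 + R1: [0, 6, -6, -6, 3]
R5 ← R5 − (2)·R1: [0, -7, 1, 7, -5]
R6 ← R6 − (2)·R1: [0, -6, -2, 6, -5]
R3 ← R3 + (4/3)·R2: [0, 0, 8/3, 0, 2/3]
R4 ← R4 − (2)·R2: [0, 0, -4, 0, -1]
R5 ← R5 + (7/3)·R2: [0, 0, -4/3, 0, -1/3]
R6 ← R6 + (2)·R2: [0, 0, -4, 0, -1]
R4 ← R4 + (3/2)·R3: [0, 0, 0, 0, 0]
R5 ← R5 + (1/2)·R3: [0, 0, 0, 0, 0]
R6 ← R6 + (3/2)·R3: [0, 0, 0, 0, 0]
Echelon form has 3 nonzero rows, so rank(P) = 3.
The rank gives the maximum number of linearly independent rows: 3.

3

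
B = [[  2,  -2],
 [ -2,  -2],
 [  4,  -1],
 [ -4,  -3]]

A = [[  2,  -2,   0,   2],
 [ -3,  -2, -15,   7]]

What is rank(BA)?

First compute BA:
[[ 10,   0,  30, -10],
 [  2,   8,  30, -18],
 [ 11,  -6,  15,   1],
 [  1,  14,  45, -29]]
Now row reduce the product.
R2 ← R2 − (1/5)·R1: [0, 8, 24, -16]
R3 ← R3 − (11/10)·R1: [0, -6, -18, 12]
R4 ← R4 − (1/10)·R1: [0, 14, 42, -28]
R3 ← R3 + (3/4)·R2: [0, 0, 0, 0]
R4 ← R4 − (7/4)·R2: [0, 0, 0, 0]
2 nonzero rows, so rank(BA) = 2.

2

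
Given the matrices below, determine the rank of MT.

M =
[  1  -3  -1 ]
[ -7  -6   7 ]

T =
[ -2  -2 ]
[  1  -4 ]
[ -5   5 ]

2

First compute MT:
[[  0,   5],
 [-27,  73]]
Now row reduce the product.
Swap R1 ↔ R2
2 nonzero rows, so rank(MT) = 2.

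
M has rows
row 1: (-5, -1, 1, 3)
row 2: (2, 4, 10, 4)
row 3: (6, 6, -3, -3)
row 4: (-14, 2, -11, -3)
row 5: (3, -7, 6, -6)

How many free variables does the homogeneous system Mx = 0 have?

Row reduce to echelon form.
R2 ← R2 + (2/5)·R1: [0, 18/5, 52/5, 26/5]
R3 ← R3 + (6/5)·R1: [0, 24/5, -9/5, 3/5]
R4 ← R4 − (14/5)·R1: [0, 24/5, -69/5, -57/5]
R5 ← R5 + (3/5)·R1: [0, -38/5, 33/5, -21/5]
R3 ← R3 − (4/3)·R2: [0, 0, -47/3, -19/3]
R4 ← R4 − (4/3)·R2: [0, 0, -83/3, -55/3]
R5 ← R5 + (19/9)·R2: [0, 0, 257/9, 61/9]
R4 ← R4 − (83/47)·R3: [0, 0, 0, -336/47]
R5 ← R5 + (257/141)·R3: [0, 0, 0, -224/47]
R5 ← R5 − (2/3)·R4: [0, 0, 0, 0]
4 nonzero rows, so rank(M) = 4.
M has 4 columns; by rank–nullity, nullity = 4 − 4 = 0.

0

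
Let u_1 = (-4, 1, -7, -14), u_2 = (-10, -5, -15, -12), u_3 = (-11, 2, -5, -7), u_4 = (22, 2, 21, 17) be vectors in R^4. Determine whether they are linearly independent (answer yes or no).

yes

Form the matrix with these vectors as rows and row reduce.
R2 ← R2 − (5/2)·R1: [0, -15/2, 5/2, 23]
R3 ← R3 − (11/4)·R1: [0, -3/4, 57/4, 63/2]
R4 ← R4 + (11/2)·R1: [0, 15/2, -35/2, -60]
R3 ← R3 − (1/10)·R2: [0, 0, 14, 146/5]
R4 ← R4 + R2: [0, 0, -15, -37]
R4 ← R4 + (15/14)·R3: [0, 0, 0, -40/7]
4 nonzero rows, so the 4 vectors span a space of dimension 4.
Since 4 = 4, the vectors are linearly independent.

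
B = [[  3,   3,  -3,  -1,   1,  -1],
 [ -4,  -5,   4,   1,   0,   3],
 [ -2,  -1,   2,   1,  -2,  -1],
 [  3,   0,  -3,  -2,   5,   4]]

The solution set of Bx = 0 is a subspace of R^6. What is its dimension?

4

Row reduce to echelon form.
R2 ← R2 + (4/3)·R1: [0, -1, 0, -1/3, 4/3, 5/3]
R3 ← R3 + (2/3)·R1: [0, 1, 0, 1/3, -4/3, -5/3]
R4 ← R4 − R1: [0, -3, 0, -1, 4, 5]
R3 ← R3 + R2: [0, 0, 0, 0, 0, 0]
R4 ← R4 − (3)·R2: [0, 0, 0, 0, 0, 0]
2 nonzero rows, so rank(B) = 2.
B has 6 columns; by rank–nullity, nullity = 6 − 2 = 4.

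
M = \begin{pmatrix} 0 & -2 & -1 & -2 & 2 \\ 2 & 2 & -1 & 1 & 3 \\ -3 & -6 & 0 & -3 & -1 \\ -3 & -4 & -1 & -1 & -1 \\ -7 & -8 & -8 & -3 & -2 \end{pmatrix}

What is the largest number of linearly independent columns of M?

Row reduce to echelon form.
Swap R1 ↔ R2
R3 ← R3 + (3/2)·R1: [0, -3, -3/2, -3/2, 7/2]
R4 ← R4 + (3/2)·R1: [0, -1, -5/2, 1/2, 7/2]
R5 ← R5 + (7/2)·R1: [0, -1, -23/2, 1/2, 17/2]
R3 ← R3 − (3/2)·R2: [0, 0, 0, 3/2, 1/2]
R4 ← R4 − (1/2)·R2: [0, 0, -2, 3/2, 5/2]
R5 ← R5 − (1/2)·R2: [0, 0, -11, 3/2, 15/2]
Swap R3 ↔ R4
R5 ← R5 − (11/2)·R3: [0, 0, 0, -27/4, -25/4]
R5 ← R5 + (9/2)·R4: [0, 0, 0, 0, -4]
Echelon form has 5 nonzero rows, so rank(M) = 5.
The rank gives the maximum number of linearly independent columns: 5.

5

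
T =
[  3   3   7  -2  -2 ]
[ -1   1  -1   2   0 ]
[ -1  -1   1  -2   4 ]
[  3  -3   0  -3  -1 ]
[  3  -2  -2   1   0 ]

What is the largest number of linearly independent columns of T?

Row reduce to echelon form.
R2 ← R2 + (1/3)·R1: [0, 2, 4/3, 4/3, -2/3]
R3 ← R3 + (1/3)·R1: [0, 0, 10/3, -8/3, 10/3]
R4 ← R4 − R1: [0, -6, -7, -1, 1]
R5 ← R5 − R1: [0, -5, -9, 3, 2]
R4 ← R4 + (3)·R2: [0, 0, -3, 3, -1]
R5 ← R5 + (5/2)·R2: [0, 0, -17/3, 19/3, 1/3]
R4 ← R4 + (9/10)·R3: [0, 0, 0, 3/5, 2]
R5 ← R5 + (17/10)·R3: [0, 0, 0, 9/5, 6]
R5 ← R5 − (3)·R4: [0, 0, 0, 0, 0]
Echelon form has 4 nonzero rows, so rank(T) = 4.
The rank gives the maximum number of linearly independent columns: 4.

4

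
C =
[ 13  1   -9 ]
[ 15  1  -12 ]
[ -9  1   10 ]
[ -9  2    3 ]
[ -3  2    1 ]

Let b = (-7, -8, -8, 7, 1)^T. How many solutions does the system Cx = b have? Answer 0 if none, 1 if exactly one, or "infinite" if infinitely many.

Row reduce the augmented matrix [C | b].
R2 ← R2 − (15/13)·R1: [0, -2/13, -21/13, 1/13]
R3 ← R3 + (9/13)·R1: [0, 22/13, 49/13, -167/13]
R4 ← R4 + (9/13)·R1: [0, 35/13, -42/13, 28/13]
R5 ← R5 + (3/13)·R1: [0, 29/13, -14/13, -8/13]
R3 ← R3 + (11)·R2: [0, 0, -14, -12]
R4 ← R4 + (35/2)·R2: [0, 0, -63/2, 7/2]
R5 ← R5 + (29/2)·R2: [0, 0, -49/2, 1/2]
R4 ← R4 − (9/4)·R3: [0, 0, 0, 61/2]
R5 ← R5 − (7/4)·R3: [0, 0, 0, 43/2]
R5 ← R5 − (43/61)·R4: [0, 0, 0, 0]
The echelon form has 4 nonzero rows; the last pivot sits in the augmented column, so rank(C) = 3 but rank([C|b]) = 4.
Since the ranks differ, the system is inconsistent.
It has no solutions.

0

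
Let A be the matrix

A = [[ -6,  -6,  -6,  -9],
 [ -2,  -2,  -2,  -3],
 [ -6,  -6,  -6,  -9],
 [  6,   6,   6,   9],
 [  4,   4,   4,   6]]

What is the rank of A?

1

Row reduce to echelon form.
R2 ← R2 − (1/3)·R1: [0, 0, 0, 0]
R3 ← R3 − R1: [0, 0, 0, 0]
R4 ← R4 + R1: [0, 0, 0, 0]
R5 ← R5 + (2/3)·R1: [0, 0, 0, 0]
Echelon form has 1 nonzero row, so rank(A) = 1.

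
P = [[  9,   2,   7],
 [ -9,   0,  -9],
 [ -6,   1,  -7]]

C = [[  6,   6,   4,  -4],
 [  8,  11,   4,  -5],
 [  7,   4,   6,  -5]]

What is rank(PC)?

2

First compute PC:
[[119, 104,  86, -81],
 [-117, -90, -90,  81],
 [-77, -53, -62,  54]]
Now row reduce the product.
R2 ← R2 + (117/119)·R1: [0, 1458/119, -648/119, 162/119]
R3 ← R3 + (11/17)·R1: [0, 243/17, -108/17, 27/17]
R3 ← R3 − (7/6)·R2: [0, 0, 0, 0]
2 nonzero rows, so rank(PC) = 2.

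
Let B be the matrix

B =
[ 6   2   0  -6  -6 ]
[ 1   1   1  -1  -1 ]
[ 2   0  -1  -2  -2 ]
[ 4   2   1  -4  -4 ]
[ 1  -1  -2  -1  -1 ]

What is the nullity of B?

3

Row reduce to echelon form.
R2 ← R2 − (1/6)·R1: [0, 2/3, 1, 0, 0]
R3 ← R3 − (1/3)·R1: [0, -2/3, -1, 0, 0]
R4 ← R4 − (2/3)·R1: [0, 2/3, 1, 0, 0]
R5 ← R5 − (1/6)·R1: [0, -4/3, -2, 0, 0]
R3 ← R3 + R2: [0, 0, 0, 0, 0]
R4 ← R4 − R2: [0, 0, 0, 0, 0]
R5 ← R5 + (2)·R2: [0, 0, 0, 0, 0]
2 nonzero rows, so rank(B) = 2.
B has 5 columns; by rank–nullity, nullity = 5 − 2 = 3.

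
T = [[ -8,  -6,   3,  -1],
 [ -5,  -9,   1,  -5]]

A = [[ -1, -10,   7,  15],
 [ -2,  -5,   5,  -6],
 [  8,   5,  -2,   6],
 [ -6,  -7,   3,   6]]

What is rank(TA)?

2

First compute TA:
[[ 50, 132, -95, -72],
 [ 61, 135, -97, -45]]
Now row reduce the product.
R2 ← R2 − (61/50)·R1: [0, -651/25, 189/10, 1071/25]
2 nonzero rows, so rank(TA) = 2.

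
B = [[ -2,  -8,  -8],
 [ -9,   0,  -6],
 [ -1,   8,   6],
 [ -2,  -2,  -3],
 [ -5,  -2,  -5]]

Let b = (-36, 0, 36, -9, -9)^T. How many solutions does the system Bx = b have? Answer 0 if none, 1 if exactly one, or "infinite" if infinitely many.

Row reduce the augmented matrix [B | b].
R2 ← R2 − (9/2)·R1: [0, 36, 30, 162]
R3 ← R3 − (1/2)·R1: [0, 12, 10, 54]
R4 ← R4 − R1: [0, 6, 5, 27]
R5 ← R5 − (5/2)·R1: [0, 18, 15, 81]
R3 ← R3 − (1/3)·R2: [0, 0, 0, 0]
R4 ← R4 − (1/6)·R2: [0, 0, 0, 0]
R5 ← R5 − (1/2)·R2: [0, 0, 0, 0]
The echelon form has 2 nonzero rows, and every pivot lies in the first 3 columns, so rank(B) = rank([B|b]) = 2.
The system is consistent.
rank = 2 < 3 unknowns, so there are infinitely many solutions.

infinite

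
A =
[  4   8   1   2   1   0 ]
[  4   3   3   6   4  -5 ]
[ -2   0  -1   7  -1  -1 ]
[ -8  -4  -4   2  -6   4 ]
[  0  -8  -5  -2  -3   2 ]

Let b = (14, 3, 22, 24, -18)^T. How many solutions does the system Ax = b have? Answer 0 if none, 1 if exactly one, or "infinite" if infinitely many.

Row reduce the augmented matrix [A | b].
R2 ← R2 − R1: [0, -5, 2, 4, 3, -5, -11]
R3 ← R3 + (1/2)·R1: [0, 4, -1/2, 8, -1/2, -1, 29]
R4 ← R4 + (2)·R1: [0, 12, -2, 6, -4, 4, 52]
R3 ← R3 + (4/5)·R2: [0, 0, 11/10, 56/5, 19/10, -5, 101/5]
R4 ← R4 + (12/5)·R2: [0, 0, 14/5, 78/5, 16/5, -8, 128/5]
R5 ← R5 − (8/5)·R2: [0, 0, -41/5, -42/5, -39/5, 10, -2/5]
R4 ← R4 − (28/11)·R3: [0, 0, 0, -142/11, -18/11, 52/11, -284/11]
R5 ← R5 + (82/11)·R3: [0, 0, 0, 826/11, 70/11, -300/11, 1652/11]
R5 ← R5 + (413/71)·R4: [0, 0, 0, 0, -224/71, 16/71, 0]
The echelon form has 5 nonzero rows, and every pivot lies in the first 6 columns, so rank(A) = rank([A|b]) = 5.
The system is consistent.
rank = 5 < 6 unknowns, so there are infinitely many solutions.

infinite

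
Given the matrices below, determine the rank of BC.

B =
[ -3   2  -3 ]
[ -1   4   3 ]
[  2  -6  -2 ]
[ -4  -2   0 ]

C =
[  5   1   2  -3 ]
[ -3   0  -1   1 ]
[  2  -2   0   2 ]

First compute BC:
[[-27,   3,  -8,   5],
 [-11,  -7,  -6,  13],
 [ 24,   6,  10, -16],
 [-14,  -4,  -6,  10]]
Now row reduce the product.
R2 ← R2 − (11/27)·R1: [0, -74/9, -74/27, 296/27]
R3 ← R3 + (8/9)·R1: [0, 26/3, 26/9, -104/9]
R4 ← R4 − (14/27)·R1: [0, -50/9, -50/27, 200/27]
R3 ← R3 + (39/37)·R2: [0, 0, 0, 0]
R4 ← R4 − (25/37)·R2: [0, 0, 0, 0]
2 nonzero rows, so rank(BC) = 2.

2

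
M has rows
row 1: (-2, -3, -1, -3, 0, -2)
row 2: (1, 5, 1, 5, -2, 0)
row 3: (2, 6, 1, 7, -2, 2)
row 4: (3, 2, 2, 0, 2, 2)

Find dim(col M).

3

Row reduce to echelon form.
R2 ← R2 + (1/2)·R1: [0, 7/2, 1/2, 7/2, -2, -1]
R3 ← R3 + R1: [0, 3, 0, 4, -2, 0]
R4 ← R4 + (3/2)·R1: [0, -5/2, 1/2, -9/2, 2, -1]
R3 ← R3 − (6/7)·R2: [0, 0, -3/7, 1, -2/7, 6/7]
R4 ← R4 + (5/7)·R2: [0, 0, 6/7, -2, 4/7, -12/7]
R4 ← R4 + (2)·R3: [0, 0, 0, 0, 0, 0]
Echelon form has 3 nonzero rows, so rank(M) = 3.
The column space has dimension equal to the rank: 3.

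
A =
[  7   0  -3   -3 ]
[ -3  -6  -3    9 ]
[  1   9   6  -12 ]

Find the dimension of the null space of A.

2

Row reduce to echelon form.
R2 ← R2 + (3/7)·R1: [0, -6, -30/7, 54/7]
R3 ← R3 − (1/7)·R1: [0, 9, 45/7, -81/7]
R3 ← R3 + (3/2)·R2: [0, 0, 0, 0]
2 nonzero rows, so rank(A) = 2.
A has 4 columns; by rank–nullity, nullity = 4 − 2 = 2.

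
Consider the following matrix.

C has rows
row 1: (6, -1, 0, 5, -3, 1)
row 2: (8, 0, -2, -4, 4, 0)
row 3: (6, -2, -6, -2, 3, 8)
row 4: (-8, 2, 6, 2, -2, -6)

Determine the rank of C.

Row reduce to echelon form.
R2 ← R2 − (4/3)·R1: [0, 4/3, -2, -32/3, 8, -4/3]
R3 ← R3 − R1: [0, -1, -6, -7, 6, 7]
R4 ← R4 + (4/3)·R1: [0, 2/3, 6, 26/3, -6, -14/3]
R3 ← R3 + (3/4)·R2: [0, 0, -15/2, -15, 12, 6]
R4 ← R4 − (1/2)·R2: [0, 0, 7, 14, -10, -4]
R4 ← R4 + (14/15)·R3: [0, 0, 0, 0, 6/5, 8/5]
Echelon form has 4 nonzero rows, so rank(C) = 4.

4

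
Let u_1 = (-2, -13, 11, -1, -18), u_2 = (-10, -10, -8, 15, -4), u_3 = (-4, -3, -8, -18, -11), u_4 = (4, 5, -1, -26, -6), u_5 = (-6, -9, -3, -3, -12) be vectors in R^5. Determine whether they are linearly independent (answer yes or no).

Form the matrix with these vectors as rows and row reduce.
R2 ← R2 − (5)·R1: [0, 55, -63, 20, 86]
R3 ← R3 − (2)·R1: [0, 23, -30, -16, 25]
R4 ← R4 + (2)·R1: [0, -21, 21, -28, -42]
R5 ← R5 − (3)·R1: [0, 30, -36, 0, 42]
R3 ← R3 − (23/55)·R2: [0, 0, -201/55, -268/11, -603/55]
R4 ← R4 + (21/55)·R2: [0, 0, -168/55, -224/11, -504/55]
R5 ← R5 − (6/11)·R2: [0, 0, -18/11, -120/11, -54/11]
R4 ← R4 − (56/67)·R3: [0, 0, 0, 0, 0]
R5 ← R5 − (30/67)·R3: [0, 0, 0, 0, 0]
3 nonzero rows, so the 5 vectors span a space of dimension 3.
Since 3 < 5, the vectors are linearly dependent.

no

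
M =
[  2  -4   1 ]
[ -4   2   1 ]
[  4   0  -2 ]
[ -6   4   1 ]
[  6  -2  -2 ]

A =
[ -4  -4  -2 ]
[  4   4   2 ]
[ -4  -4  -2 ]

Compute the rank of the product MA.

1

First compute MA:
[[-28, -28, -14],
 [ 20,  20,  10],
 [ -8,  -8,  -4],
 [ 36,  36,  18],
 [-24, -24, -12]]
Now row reduce the product.
R2 ← R2 + (5/7)·R1: [0, 0, 0]
R3 ← R3 − (2/7)·R1: [0, 0, 0]
R4 ← R4 + (9/7)·R1: [0, 0, 0]
R5 ← R5 − (6/7)·R1: [0, 0, 0]
1 nonzero row, so rank(MA) = 1.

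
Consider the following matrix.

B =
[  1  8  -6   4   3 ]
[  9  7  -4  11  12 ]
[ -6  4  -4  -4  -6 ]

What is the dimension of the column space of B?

Row reduce to echelon form.
R2 ← R2 − (9)·R1: [0, -65, 50, -25, -15]
R3 ← R3 + (6)·R1: [0, 52, -40, 20, 12]
R3 ← R3 + (4/5)·R2: [0, 0, 0, 0, 0]
Echelon form has 2 nonzero rows, so rank(B) = 2.
The column space has dimension equal to the rank: 2.

2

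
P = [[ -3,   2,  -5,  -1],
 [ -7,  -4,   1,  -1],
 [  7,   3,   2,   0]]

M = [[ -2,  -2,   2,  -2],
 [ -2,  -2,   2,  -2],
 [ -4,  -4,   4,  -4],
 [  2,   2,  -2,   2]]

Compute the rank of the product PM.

First compute PM:
[[ 20,  20, -20,  20],
 [ 16,  16, -16,  16],
 [-28, -28,  28, -28]]
Now row reduce the product.
R2 ← R2 − (4/5)·R1: [0, 0, 0, 0]
R3 ← R3 + (7/5)·R1: [0, 0, 0, 0]
1 nonzero row, so rank(PM) = 1.

1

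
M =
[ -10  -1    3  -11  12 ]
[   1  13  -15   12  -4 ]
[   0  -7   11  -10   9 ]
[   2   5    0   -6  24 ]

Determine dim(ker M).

1

Row reduce to echelon form.
R2 ← R2 + (1/10)·R1: [0, 129/10, -147/10, 109/10, -14/5]
R4 ← R4 + (1/5)·R1: [0, 24/5, 3/5, -41/5, 132/5]
R3 ← R3 + (70/129)·R2: [0, 0, 130/43, -527/129, 965/129]
R4 ← R4 − (16/43)·R2: [0, 0, 261/43, -527/43, 1180/43]
R4 ← R4 − (261/130)·R3: [0, 0, 0, -527/130, 323/26]
4 nonzero rows, so rank(M) = 4.
M has 5 columns; by rank–nullity, nullity = 5 − 4 = 1.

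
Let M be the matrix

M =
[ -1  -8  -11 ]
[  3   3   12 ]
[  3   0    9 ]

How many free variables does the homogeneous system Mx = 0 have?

Row reduce to echelon form.
R2 ← R2 + (3)·R1: [0, -21, -21]
R3 ← R3 + (3)·R1: [0, -24, -24]
R3 ← R3 − (8/7)·R2: [0, 0, 0]
2 nonzero rows, so rank(M) = 2.
M has 3 columns; by rank–nullity, nullity = 3 − 2 = 1.

1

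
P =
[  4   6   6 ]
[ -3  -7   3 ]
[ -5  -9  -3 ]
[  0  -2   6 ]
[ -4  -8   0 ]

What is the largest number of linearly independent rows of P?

2

Row reduce to echelon form.
R2 ← R2 + (3/4)·R1: [0, -5/2, 15/2]
R3 ← R3 + (5/4)·R1: [0, -3/2, 9/2]
R5 ← R5 + R1: [0, -2, 6]
R3 ← R3 − (3/5)·R2: [0, 0, 0]
R4 ← R4 − (4/5)·R2: [0, 0, 0]
R5 ← R5 − (4/5)·R2: [0, 0, 0]
Echelon form has 2 nonzero rows, so rank(P) = 2.
The rank gives the maximum number of linearly independent rows: 2.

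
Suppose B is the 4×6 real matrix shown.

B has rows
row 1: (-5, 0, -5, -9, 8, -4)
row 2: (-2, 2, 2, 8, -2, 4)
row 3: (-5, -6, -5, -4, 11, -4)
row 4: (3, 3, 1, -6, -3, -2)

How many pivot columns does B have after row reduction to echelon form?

4

Row reduce to echelon form.
R2 ← R2 − (2/5)·R1: [0, 2, 4, 58/5, -26/5, 28/5]
R3 ← R3 − R1: [0, -6, 0, 5, 3, 0]
R4 ← R4 + (3/5)·R1: [0, 3, -2, -57/5, 9/5, -22/5]
R3 ← R3 + (3)·R2: [0, 0, 12, 199/5, -63/5, 84/5]
R4 ← R4 − (3/2)·R2: [0, 0, -8, -144/5, 48/5, -64/5]
R4 ← R4 + (2/3)·R3: [0, 0, 0, -34/15, 6/5, -8/5]
Echelon form has 4 nonzero rows, so rank(B) = 4.
Each nonzero row contributes one pivot column: 4 pivot columns.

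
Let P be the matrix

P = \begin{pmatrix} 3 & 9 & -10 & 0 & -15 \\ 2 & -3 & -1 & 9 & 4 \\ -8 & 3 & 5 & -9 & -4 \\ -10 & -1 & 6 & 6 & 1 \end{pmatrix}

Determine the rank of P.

3

Row reduce to echelon form.
R2 ← R2 − (2/3)·R1: [0, -9, 17/3, 9, 14]
R3 ← R3 + (8/3)·R1: [0, 27, -65/3, -9, -44]
R4 ← R4 + (10/3)·R1: [0, 29, -82/3, 6, -49]
R3 ← R3 + (3)·R2: [0, 0, -14/3, 18, -2]
R4 ← R4 + (29/9)·R2: [0, 0, -245/27, 35, -35/9]
R4 ← R4 − (35/18)·R3: [0, 0, 0, 0, 0]
Echelon form has 3 nonzero rows, so rank(P) = 3.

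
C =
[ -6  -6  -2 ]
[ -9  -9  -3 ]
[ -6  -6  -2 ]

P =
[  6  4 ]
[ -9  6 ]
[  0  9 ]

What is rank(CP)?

First compute CP:
[[ 18, -78],
 [ 27, -117],
 [ 18, -78]]
Now row reduce the product.
R2 ← R2 − (3/2)·R1: [0, 0]
R3 ← R3 − R1: [0, 0]
1 nonzero row, so rank(CP) = 1.

1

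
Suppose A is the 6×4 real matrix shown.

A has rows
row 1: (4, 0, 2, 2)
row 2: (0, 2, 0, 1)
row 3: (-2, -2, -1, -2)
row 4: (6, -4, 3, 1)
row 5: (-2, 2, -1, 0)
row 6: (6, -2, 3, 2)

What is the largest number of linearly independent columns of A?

2

Row reduce to echelon form.
R3 ← R3 + (1/2)·R1: [0, -2, 0, -1]
R4 ← R4 − (3/2)·R1: [0, -4, 0, -2]
R5 ← R5 + (1/2)·R1: [0, 2, 0, 1]
R6 ← R6 − (3/2)·R1: [0, -2, 0, -1]
R3 ← R3 + R2: [0, 0, 0, 0]
R4 ← R4 + (2)·R2: [0, 0, 0, 0]
R5 ← R5 − R2: [0, 0, 0, 0]
R6 ← R6 + R2: [0, 0, 0, 0]
Echelon form has 2 nonzero rows, so rank(A) = 2.
The rank gives the maximum number of linearly independent columns: 2.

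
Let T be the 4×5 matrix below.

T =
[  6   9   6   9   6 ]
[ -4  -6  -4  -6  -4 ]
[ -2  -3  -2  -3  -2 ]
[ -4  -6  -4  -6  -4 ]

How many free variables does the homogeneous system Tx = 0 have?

4

Row reduce to echelon form.
R2 ← R2 + (2/3)·R1: [0, 0, 0, 0, 0]
R3 ← R3 + (1/3)·R1: [0, 0, 0, 0, 0]
R4 ← R4 + (2/3)·R1: [0, 0, 0, 0, 0]
1 nonzero row, so rank(T) = 1.
T has 5 columns; by rank–nullity, nullity = 5 − 1 = 4.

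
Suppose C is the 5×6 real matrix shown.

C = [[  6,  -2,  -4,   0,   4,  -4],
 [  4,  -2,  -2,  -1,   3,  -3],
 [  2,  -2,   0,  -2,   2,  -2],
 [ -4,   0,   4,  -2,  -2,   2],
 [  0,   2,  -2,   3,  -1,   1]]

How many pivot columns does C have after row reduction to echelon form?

Row reduce to echelon form.
R2 ← R2 − (2/3)·R1: [0, -2/3, 2/3, -1, 1/3, -1/3]
R3 ← R3 − (1/3)·R1: [0, -4/3, 4/3, -2, 2/3, -2/3]
R4 ← R4 + (2/3)·R1: [0, -4/3, 4/3, -2, 2/3, -2/3]
R3 ← R3 − (2)·R2: [0, 0, 0, 0, 0, 0]
R4 ← R4 − (2)·R2: [0, 0, 0, 0, 0, 0]
R5 ← R5 + (3)·R2: [0, 0, 0, 0, 0, 0]
Echelon form has 2 nonzero rows, so rank(C) = 2.
Each nonzero row contributes one pivot column: 2 pivot columns.

2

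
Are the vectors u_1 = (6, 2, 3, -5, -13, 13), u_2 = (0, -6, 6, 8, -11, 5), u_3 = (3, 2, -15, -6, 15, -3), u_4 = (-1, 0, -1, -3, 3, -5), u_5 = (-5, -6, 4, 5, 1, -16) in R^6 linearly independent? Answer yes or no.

Form the matrix with these vectors as rows and row reduce.
R3 ← R3 − (1/2)·R1: [0, 1, -33/2, -7/2, 43/2, -19/2]
R4 ← R4 + (1/6)·R1: [0, 1/3, -1/2, -23/6, 5/6, -17/6]
R5 ← R5 + (5/6)·R1: [0, -13/3, 13/2, 5/6, -59/6, -31/6]
R3 ← R3 + (1/6)·R2: [0, 0, -31/2, -13/6, 59/3, -26/3]
R4 ← R4 + (1/18)·R2: [0, 0, -1/6, -61/18, 2/9, -23/9]
R5 ← R5 − (13/18)·R2: [0, 0, 13/6, -89/18, -17/9, -79/9]
R4 ← R4 − (1/93)·R3: [0, 0, 0, -313/93, 1/93, -229/93]
R5 ← R5 + (13/93)·R3: [0, 0, 0, -488/93, 80/93, -929/93]
R5 ← R5 − (488/313)·R4: [0, 0, 0, 0, 264/313, -1925/313]
5 nonzero rows, so the 5 vectors span a space of dimension 5.
Since 5 = 5, the vectors are linearly independent.

yes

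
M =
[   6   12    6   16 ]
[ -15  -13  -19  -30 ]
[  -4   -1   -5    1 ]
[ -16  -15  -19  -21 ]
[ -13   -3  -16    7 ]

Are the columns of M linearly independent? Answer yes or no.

no

Row reduce M to echelon form.
R2 ← R2 + (5/2)·R1: [0, 17, -4, 10]
R3 ← R3 + (2/3)·R1: [0, 7, -1, 35/3]
R4 ← R4 + (8/3)·R1: [0, 17, -3, 65/3]
R5 ← R5 + (13/6)·R1: [0, 23, -3, 125/3]
R3 ← R3 − (7/17)·R2: [0, 0, 11/17, 385/51]
R4 ← R4 − R2: [0, 0, 1, 35/3]
R5 ← R5 − (23/17)·R2: [0, 0, 41/17, 1435/51]
R4 ← R4 − (17/11)·R3: [0, 0, 0, 0]
R5 ← R5 − (41/11)·R3: [0, 0, 0, 0]
3 pivots among 4 columns.
Only 3 < 4 pivot columns, so the columns are linearly dependent.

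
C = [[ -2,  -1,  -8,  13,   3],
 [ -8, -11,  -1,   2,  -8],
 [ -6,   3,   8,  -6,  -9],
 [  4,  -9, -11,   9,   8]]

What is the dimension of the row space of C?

Row reduce to echelon form.
R2 ← R2 − (4)·R1: [0, -7, 31, -50, -20]
R3 ← R3 − (3)·R1: [0, 6, 32, -45, -18]
R4 ← R4 + (2)·R1: [0, -11, -27, 35, 14]
R3 ← R3 + (6/7)·R2: [0, 0, 410/7, -615/7, -246/7]
R4 ← R4 − (11/7)·R2: [0, 0, -530/7, 795/7, 318/7]
R4 ← R4 + (53/41)·R3: [0, 0, 0, 0, 0]
Echelon form has 3 nonzero rows, so rank(C) = 3.
The row space has dimension equal to the rank: 3.

3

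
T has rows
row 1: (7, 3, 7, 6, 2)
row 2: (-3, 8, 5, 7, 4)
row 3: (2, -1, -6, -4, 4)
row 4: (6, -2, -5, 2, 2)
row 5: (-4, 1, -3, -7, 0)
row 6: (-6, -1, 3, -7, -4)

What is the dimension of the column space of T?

5

Row reduce to echelon form.
R2 ← R2 + (3/7)·R1: [0, 65/7, 8, 67/7, 34/7]
R3 ← R3 − (2/7)·R1: [0, -13/7, -8, -40/7, 24/7]
R4 ← R4 − (6/7)·R1: [0, -32/7, -11, -22/7, 2/7]
R5 ← R5 + (4/7)·R1: [0, 19/7, 1, -25/7, 8/7]
R6 ← R6 + (6/7)·R1: [0, 11/7, 9, -13/7, -16/7]
R3 ← R3 + (1/5)·R2: [0, 0, -32/5, -19/5, 22/5]
R4 ← R4 + (32/65)·R2: [0, 0, -459/65, 102/65, 174/65]
R5 ← R5 − (19/65)·R2: [0, 0, -87/65, -414/65, -18/65]
R6 ← R6 − (11/65)·R2: [0, 0, 497/65, -226/65, -202/65]
R4 ← R4 − (459/416)·R3: [0, 0, 0, 2397/416, -453/208]
R5 ← R5 − (87/416)·R3: [0, 0, 0, -2319/416, -249/208]
R6 ← R6 + (497/416)·R3: [0, 0, 0, -3335/416, 447/208]
R5 ← R5 + (773/799)·R4: [0, 0, 0, 0, -2640/799]
R6 ← R6 + (3335/2397)·R4: [0, 0, 0, 0, -704/799]
R6 ← R6 − (4/15)·R5: [0, 0, 0, 0, 0]
Echelon form has 5 nonzero rows, so rank(T) = 5.
The column space has dimension equal to the rank: 5.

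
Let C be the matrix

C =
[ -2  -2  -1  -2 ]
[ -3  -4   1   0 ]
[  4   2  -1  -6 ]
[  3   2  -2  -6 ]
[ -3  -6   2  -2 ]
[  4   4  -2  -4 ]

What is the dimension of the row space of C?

3

Row reduce to echelon form.
R2 ← R2 − (3/2)·R1: [0, -1, 5/2, 3]
R3 ← R3 + (2)·R1: [0, -2, -3, -10]
R4 ← R4 + (3/2)·R1: [0, -1, -7/2, -9]
R5 ← R5 − (3/2)·R1: [0, -3, 7/2, 1]
R6 ← R6 + (2)·R1: [0, 0, -4, -8]
R3 ← R3 − (2)·R2: [0, 0, -8, -16]
R4 ← R4 − R2: [0, 0, -6, -12]
R5 ← R5 − (3)·R2: [0, 0, -4, -8]
R4 ← R4 − (3/4)·R3: [0, 0, 0, 0]
R5 ← R5 − (1/2)·R3: [0, 0, 0, 0]
R6 ← R6 − (1/2)·R3: [0, 0, 0, 0]
Echelon form has 3 nonzero rows, so rank(C) = 3.
The row space has dimension equal to the rank: 3.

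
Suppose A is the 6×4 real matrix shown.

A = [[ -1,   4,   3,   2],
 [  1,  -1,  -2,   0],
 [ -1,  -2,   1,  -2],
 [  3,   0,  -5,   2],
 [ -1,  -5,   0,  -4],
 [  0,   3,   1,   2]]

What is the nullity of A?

Row reduce to echelon form.
R2 ← R2 + R1: [0, 3, 1, 2]
R3 ← R3 − R1: [0, -6, -2, -4]
R4 ← R4 + (3)·R1: [0, 12, 4, 8]
R5 ← R5 − R1: [0, -9, -3, -6]
R3 ← R3 + (2)·R2: [0, 0, 0, 0]
R4 ← R4 − (4)·R2: [0, 0, 0, 0]
R5 ← R5 + (3)·R2: [0, 0, 0, 0]
R6 ← R6 − R2: [0, 0, 0, 0]
2 nonzero rows, so rank(A) = 2.
A has 4 columns; by rank–nullity, nullity = 4 − 2 = 2.

2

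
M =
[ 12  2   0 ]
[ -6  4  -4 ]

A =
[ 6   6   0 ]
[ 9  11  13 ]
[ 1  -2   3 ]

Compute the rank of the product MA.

2

First compute MA:
[[ 90,  94,  26],
 [ -4,  16,  40]]
Now row reduce the product.
R2 ← R2 + (2/45)·R1: [0, 908/45, 1852/45]
2 nonzero rows, so rank(MA) = 2.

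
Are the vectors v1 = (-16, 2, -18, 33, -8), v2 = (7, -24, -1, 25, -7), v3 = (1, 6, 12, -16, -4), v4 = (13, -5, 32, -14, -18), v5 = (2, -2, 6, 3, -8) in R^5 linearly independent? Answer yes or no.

yes

Form the matrix with these vectors as rows and row reduce.
R2 ← R2 + (7/16)·R1: [0, -185/8, -71/8, 631/16, -21/2]
R3 ← R3 + (1/16)·R1: [0, 49/8, 87/8, -223/16, -9/2]
R4 ← R4 + (13/16)·R1: [0, -27/8, 139/8, 205/16, -49/2]
R5 ← R5 + (1/8)·R1: [0, -7/4, 15/4, 57/8, -9]
R3 ← R3 + (49/185)·R2: [0, 0, 1577/185, -646/185, -1347/185]
R4 ← R4 − (27/185)·R2: [0, 0, 3454/185, 2611/370, -4249/185]
R5 ← R5 − (14/185)·R2: [0, 0, 818/185, 766/185, -1518/185]
R4 ← R4 − (3454/1577)·R3: [0, 0, 0, 2441/166, -11071/1577]
R5 ← R5 − (818/1577)·R3: [0, 0, 0, 494/83, -6984/1577]
R5 ← R5 − (988/2441)·R4: [0, 0, 0, 0, -73612/46379]
5 nonzero rows, so the 5 vectors span a space of dimension 5.
Since 5 = 5, the vectors are linearly independent.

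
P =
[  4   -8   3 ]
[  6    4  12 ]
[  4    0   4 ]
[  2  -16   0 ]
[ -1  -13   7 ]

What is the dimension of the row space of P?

3

Row reduce to echelon form.
R2 ← R2 − (3/2)·R1: [0, 16, 15/2]
R3 ← R3 − R1: [0, 8, 1]
R4 ← R4 − (1/2)·R1: [0, -12, -3/2]
R5 ← R5 + (1/4)·R1: [0, -15, 31/4]
R3 ← R3 − (1/2)·R2: [0, 0, -11/4]
R4 ← R4 + (3/4)·R2: [0, 0, 33/8]
R5 ← R5 + (15/16)·R2: [0, 0, 473/32]
R4 ← R4 + (3/2)·R3: [0, 0, 0]
R5 ← R5 + (43/8)·R3: [0, 0, 0]
Echelon form has 3 nonzero rows, so rank(P) = 3.
The row space has dimension equal to the rank: 3.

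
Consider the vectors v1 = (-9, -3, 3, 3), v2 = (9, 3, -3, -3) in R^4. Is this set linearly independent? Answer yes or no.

Form the matrix with these vectors as rows and row reduce.
R2 ← R2 + R1: [0, 0, 0, 0]
1 nonzero row, so the 2 vectors span a space of dimension 1.
Since 1 < 2, the vectors are linearly dependent.

no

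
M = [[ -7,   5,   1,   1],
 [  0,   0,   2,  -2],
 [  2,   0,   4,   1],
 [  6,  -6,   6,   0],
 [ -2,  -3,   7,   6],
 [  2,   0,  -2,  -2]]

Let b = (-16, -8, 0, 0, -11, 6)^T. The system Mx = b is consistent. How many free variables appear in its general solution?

0

Row reduce the augmented matrix [M | b].
R3 ← R3 + (2/7)·R1: [0, 10/7, 30/7, 9/7, -32/7]
R4 ← R4 + (6/7)·R1: [0, -12/7, 48/7, 6/7, -96/7]
R5 ← R5 − (2/7)·R1: [0, -31/7, 47/7, 40/7, -45/7]
R6 ← R6 + (2/7)·R1: [0, 10/7, -12/7, -12/7, 10/7]
Swap R2 ↔ R3
R4 ← R4 + (6/5)·R2: [0, 0, 12, 12/5, -96/5]
R5 ← R5 + (31/10)·R2: [0, 0, 20, 97/10, -103/5]
R6 ← R6 − R2: [0, 0, -6, -3, 6]
R4 ← R4 − (6)·R3: [0, 0, 0, 72/5, 144/5]
R5 ← R5 − (10)·R3: [0, 0, 0, 297/10, 297/5]
R6 ← R6 + (3)·R3: [0, 0, 0, -9, -18]
R5 ← R5 − (33/16)·R4: [0, 0, 0, 0, 0]
R6 ← R6 + (5/8)·R4: [0, 0, 0, 0, 0]
The echelon form has 4 nonzero rows, and every pivot lies in the first 4 columns, so rank(M) = rank([M|b]) = 4.
The system is consistent.
Free variables = (unknowns) − (rank) = 4 − 4 = 0.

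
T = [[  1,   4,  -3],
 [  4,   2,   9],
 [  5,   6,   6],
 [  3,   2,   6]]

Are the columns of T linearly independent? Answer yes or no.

Row reduce T to echelon form.
R2 ← R2 − (4)·R1: [0, -14, 21]
R3 ← R3 − (5)·R1: [0, -14, 21]
R4 ← R4 − (3)·R1: [0, -10, 15]
R3 ← R3 − R2: [0, 0, 0]
R4 ← R4 − (5/7)·R2: [0, 0, 0]
2 pivots among 3 columns.
Only 2 < 3 pivot columns, so the columns are linearly dependent.

no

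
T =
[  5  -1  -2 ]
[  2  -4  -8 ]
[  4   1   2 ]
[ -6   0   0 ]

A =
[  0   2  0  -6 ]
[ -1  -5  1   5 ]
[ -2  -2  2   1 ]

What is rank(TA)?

2

First compute TA:
[[  5,  19,  -5, -37],
 [ 20,  40, -20, -40],
 [ -5,  -1,   5, -17],
 [  0, -12,   0,  36]]
Now row reduce the product.
R2 ← R2 − (4)·R1: [0, -36, 0, 108]
R3 ← R3 + R1: [0, 18, 0, -54]
R3 ← R3 + (1/2)·R2: [0, 0, 0, 0]
R4 ← R4 − (1/3)·R2: [0, 0, 0, 0]
2 nonzero rows, so rank(TA) = 2.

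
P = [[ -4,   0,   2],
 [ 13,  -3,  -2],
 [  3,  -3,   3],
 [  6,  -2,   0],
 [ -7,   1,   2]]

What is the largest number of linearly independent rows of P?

2

Row reduce to echelon form.
R2 ← R2 + (13/4)·R1: [0, -3, 9/2]
R3 ← R3 + (3/4)·R1: [0, -3, 9/2]
R4 ← R4 + (3/2)·R1: [0, -2, 3]
R5 ← R5 − (7/4)·R1: [0, 1, -3/2]
R3 ← R3 − R2: [0, 0, 0]
R4 ← R4 − (2/3)·R2: [0, 0, 0]
R5 ← R5 + (1/3)·R2: [0, 0, 0]
Echelon form has 2 nonzero rows, so rank(P) = 2.
The rank gives the maximum number of linearly independent rows: 2.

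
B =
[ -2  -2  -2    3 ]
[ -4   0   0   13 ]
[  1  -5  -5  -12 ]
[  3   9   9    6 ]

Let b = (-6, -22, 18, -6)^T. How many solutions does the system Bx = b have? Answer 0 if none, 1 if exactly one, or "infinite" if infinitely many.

infinite

Row reduce the augmented matrix [B | b].
R2 ← R2 − (2)·R1: [0, 4, 4, 7, -10]
R3 ← R3 + (1/2)·R1: [0, -6, -6, -21/2, 15]
R4 ← R4 + (3/2)·R1: [0, 6, 6, 21/2, -15]
R3 ← R3 + (3/2)·R2: [0, 0, 0, 0, 0]
R4 ← R4 − (3/2)·R2: [0, 0, 0, 0, 0]
The echelon form has 2 nonzero rows, and every pivot lies in the first 4 columns, so rank(B) = rank([B|b]) = 2.
The system is consistent.
rank = 2 < 4 unknowns, so there are infinitely many solutions.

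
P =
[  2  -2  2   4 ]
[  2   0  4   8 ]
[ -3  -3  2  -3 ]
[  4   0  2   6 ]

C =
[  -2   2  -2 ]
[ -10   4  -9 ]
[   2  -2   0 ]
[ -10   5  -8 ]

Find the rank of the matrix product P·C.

3

First compute PC:
[[-20,  12, -18],
 [-76,  36, -68],
 [ 70, -37,  57],
 [-64,  34, -56]]
Now row reduce the product.
R2 ← R2 − (19/5)·R1: [0, -48/5, 2/5]
R3 ← R3 + (7/2)·R1: [0, 5, -6]
R4 ← R4 − (16/5)·R1: [0, -22/5, 8/5]
R3 ← R3 + (25/48)·R2: [0, 0, -139/24]
R4 ← R4 − (11/24)·R2: [0, 0, 17/12]
R4 ← R4 + (34/139)·R3: [0, 0, 0]
3 nonzero rows, so rank(PC) = 3.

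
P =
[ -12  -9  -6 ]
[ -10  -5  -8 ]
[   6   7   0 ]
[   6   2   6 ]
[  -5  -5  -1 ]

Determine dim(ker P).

Row reduce to echelon form.
R2 ← R2 − (5/6)·R1: [0, 5/2, -3]
R3 ← R3 + (1/2)·R1: [0, 5/2, -3]
R4 ← R4 + (1/2)·R1: [0, -5/2, 3]
R5 ← R5 − (5/12)·R1: [0, -5/4, 3/2]
R3 ← R3 − R2: [0, 0, 0]
R4 ← R4 + R2: [0, 0, 0]
R5 ← R5 + (1/2)·R2: [0, 0, 0]
2 nonzero rows, so rank(P) = 2.
P has 3 columns; by rank–nullity, nullity = 3 − 2 = 1.

1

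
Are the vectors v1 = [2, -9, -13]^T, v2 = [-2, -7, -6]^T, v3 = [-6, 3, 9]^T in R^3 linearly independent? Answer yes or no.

yes

Form the matrix with these vectors as rows and row reduce.
R2 ← R2 + R1: [0, -16, -19]
R3 ← R3 + (3)·R1: [0, -24, -30]
R3 ← R3 − (3/2)·R2: [0, 0, -3/2]
3 nonzero rows, so the 3 vectors span a space of dimension 3.
Since 3 = 3, the vectors are linearly independent.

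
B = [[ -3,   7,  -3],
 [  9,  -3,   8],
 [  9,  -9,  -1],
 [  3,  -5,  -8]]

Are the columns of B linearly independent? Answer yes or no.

yes

Row reduce B to echelon form.
R2 ← R2 + (3)·R1: [0, 18, -1]
R3 ← R3 + (3)·R1: [0, 12, -10]
R4 ← R4 + R1: [0, 2, -11]
R3 ← R3 − (2/3)·R2: [0, 0, -28/3]
R4 ← R4 − (1/9)·R2: [0, 0, -98/9]
R4 ← R4 − (7/6)·R3: [0, 0, 0]
3 pivots among 3 columns.
Every column is a pivot column, so the columns are linearly independent.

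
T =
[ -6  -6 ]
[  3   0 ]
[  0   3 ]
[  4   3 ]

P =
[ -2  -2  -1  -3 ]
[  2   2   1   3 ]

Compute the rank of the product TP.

1

First compute TP:
[[  0,   0,   0,   0],
 [ -6,  -6,  -3,  -9],
 [  6,   6,   3,   9],
 [ -2,  -2,  -1,  -3]]
Now row reduce the product.
Swap R1 ↔ R2
R3 ← R3 + R1: [0, 0, 0, 0]
R4 ← R4 − (1/3)·R1: [0, 0, 0, 0]
1 nonzero row, so rank(TP) = 1.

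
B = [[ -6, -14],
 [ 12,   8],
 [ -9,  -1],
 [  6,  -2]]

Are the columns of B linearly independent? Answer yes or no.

yes

Row reduce B to echelon form.
R2 ← R2 + (2)·R1: [0, -20]
R3 ← R3 − (3/2)·R1: [0, 20]
R4 ← R4 + R1: [0, -16]
R3 ← R3 + R2: [0, 0]
R4 ← R4 − (4/5)·R2: [0, 0]
2 pivots among 2 columns.
Every column is a pivot column, so the columns are linearly independent.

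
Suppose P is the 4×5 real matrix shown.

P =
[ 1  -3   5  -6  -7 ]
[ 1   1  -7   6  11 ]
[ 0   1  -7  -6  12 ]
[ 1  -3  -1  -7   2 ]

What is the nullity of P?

1

Row reduce to echelon form.
R2 ← R2 − R1: [0, 4, -12, 12, 18]
R4 ← R4 − R1: [0, 0, -6, -1, 9]
R3 ← R3 − (1/4)·R2: [0, 0, -4, -9, 15/2]
R4 ← R4 − (3/2)·R3: [0, 0, 0, 25/2, -9/4]
4 nonzero rows, so rank(P) = 4.
P has 5 columns; by rank–nullity, nullity = 5 − 4 = 1.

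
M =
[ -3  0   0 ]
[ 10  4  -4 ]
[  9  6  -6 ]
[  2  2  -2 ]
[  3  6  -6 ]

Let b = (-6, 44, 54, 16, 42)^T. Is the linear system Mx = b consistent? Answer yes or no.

Row reduce the augmented matrix [M | b].
R2 ← R2 + (10/3)·R1: [0, 4, -4, 24]
R3 ← R3 + (3)·R1: [0, 6, -6, 36]
R4 ← R4 + (2/3)·R1: [0, 2, -2, 12]
R5 ← R5 + R1: [0, 6, -6, 36]
R3 ← R3 − (3/2)·R2: [0, 0, 0, 0]
R4 ← R4 − (1/2)·R2: [0, 0, 0, 0]
R5 ← R5 − (3/2)·R2: [0, 0, 0, 0]
The echelon form has 2 nonzero rows, and every pivot lies in the first 3 columns, so rank(M) = rank([M|b]) = 2.
The system is consistent.

yes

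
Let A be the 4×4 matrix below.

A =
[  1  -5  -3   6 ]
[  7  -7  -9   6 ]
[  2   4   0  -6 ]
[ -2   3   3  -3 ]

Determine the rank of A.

2

Row reduce to echelon form.
R2 ← R2 − (7)·R1: [0, 28, 12, -36]
R3 ← R3 − (2)·R1: [0, 14, 6, -18]
R4 ← R4 + (2)·R1: [0, -7, -3, 9]
R3 ← R3 − (1/2)·R2: [0, 0, 0, 0]
R4 ← R4 + (1/4)·R2: [0, 0, 0, 0]
Echelon form has 2 nonzero rows, so rank(A) = 2.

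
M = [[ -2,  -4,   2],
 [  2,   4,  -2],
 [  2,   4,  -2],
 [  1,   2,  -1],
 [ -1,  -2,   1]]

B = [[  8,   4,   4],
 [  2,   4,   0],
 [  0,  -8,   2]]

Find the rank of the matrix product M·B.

1

First compute MB:
[[-24, -40,  -4],
 [ 24,  40,   4],
 [ 24,  40,   4],
 [ 12,  20,   2],
 [-12, -20,  -2]]
Now row reduce the product.
R2 ← R2 + R1: [0, 0, 0]
R3 ← R3 + R1: [0, 0, 0]
R4 ← R4 + (1/2)·R1: [0, 0, 0]
R5 ← R5 − (1/2)·R1: [0, 0, 0]
1 nonzero row, so rank(MB) = 1.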